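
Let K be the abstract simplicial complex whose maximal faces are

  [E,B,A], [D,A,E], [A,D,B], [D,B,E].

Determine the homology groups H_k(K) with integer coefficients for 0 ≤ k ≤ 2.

H_0 ≅ Z,  H_1 = 0,  H_2 ≅ Z.

Fix the vertex order A < B < D < E and write every simplex with vertices in increasing order. Then dim K = 2 and the simplices of K are:

  0-simplices (4): A, B, D, E
  1-simplices (6): AB, AD, AE, BD, BE, DE
  2-simplices (4): ABD, ABE, ADE, BDE

giving chain groups C_0 ≅ Z^4, C_1 ≅ Z^6, C_2 ≅ Z^4.

Boundary ∂_1: C_1 → C_0 is given by ∂[p,q] = [q] − [p].
The 4×6 boundary matrix has rank 3 and Smith normal form diag(1,1,1).

Boundary ∂_2: C_2 → C_1 acts by ∂[p,q,r] = [q,r] − [p,r] + [p,q]. For instance
  ∂ABE = BE − AE + AB,
  ∂BDE = DE − BE + BD.
This gives a 6×4 integer matrix of rank 3; reducing to Smith normal form yields diagonal entries (1,1,1).

Reading off H_k = ker ∂_k / im ∂_{k+1}:

  H_0: rank C_0 − rank ∂_1 = 4 − 3 = 1, and the invariant factors of ∂_1 are all 1, so H_0 = Z.
  H_1: rank ker ∂_1 − rank ∂_2 = (6 − 3) − 3 = 0, and the invariant factors of ∂_2 are all 1, so H_1 = 0.
  H_2: rank ker ∂_2 − rank ∂_3 = (4 − 3) − 0 = 1, and there is no ∂_3, so H_2 = Z.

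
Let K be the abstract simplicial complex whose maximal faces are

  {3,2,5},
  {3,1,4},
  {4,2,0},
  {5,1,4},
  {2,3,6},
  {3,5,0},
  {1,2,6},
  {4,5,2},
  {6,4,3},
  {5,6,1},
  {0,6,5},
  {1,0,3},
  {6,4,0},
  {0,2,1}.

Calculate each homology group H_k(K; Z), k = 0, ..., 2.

H_0 = Z,  H_1 = Z^2,  H_2 = Z.

Take the total order 0 < 1 < 2 < 3 < 4 < 5 < 6 on the vertex set. Then K (dimension 2) consists of the simplices:

  0-simplices (7): [0], [1], [2], [3], [4], [5], [6]
  1-simplices (21): [0,1], [0,2], [0,3], [0,4], [0,5], [0,6], [1,2], [1,3], [1,4], [1,5], [1,6], [2,3], [2,4], [2,5], [2,6], [3,4], [3,5], [3,6], [4,5], [4,6], [5,6]
  2-simplices (14): [0,1,2], [0,1,3], [0,2,4], [0,3,5], [0,4,6], [0,5,6], [1,2,6], [1,3,4], [1,4,5], [1,5,6], [2,3,5], [2,3,6], [2,4,5], [3,4,6]

so the chain groups are C_0 ≅ Z^7, C_1 ≅ Z^21, C_2 ≅ Z^14.

The boundary map ∂_1: C_1 → C_0 maps an edge to its endpoints' difference, ∂[p,q] = q − p. For instance
  ∂[2,3] = [3] − [2].
As a 7×21 matrix over Z this has rank 6, with invariant factors (1,1,1,1,1,1).

Boundary ∂_2: C_2 → C_1 sends each 2-simplex [p,q,r] to [q,r] − [p,r] + [p,q]. For instance
  ∂[0,5,6] = [5,6] − [0,6] + [0,5],
  ∂[0,4,6] = [4,6] − [0,6] + [0,4].
This gives a 21×14 integer matrix of rank 13; reducing to Smith normal form yields diagonal entries (1,1,1,1,1,1,1,1,1,1,1,1,1).

Computing H_k = (kernel of ∂_k) / (image of ∂_{k+1}):

  H_0: rank C_0 − rank ∂_1 = 7 − 6 = 1, and the invariant factors of ∂_1 are all 1, so H_0 = Z.
  H_1: rank ker ∂_1 − rank ∂_2 = (21 − 6) − 13 = 2, and the invariant factors of ∂_2 are all 1, so H_1 = Z^2.
  H_2: rank ker ∂_2 − rank ∂_3 = (14 − 13) − 0 = 1, and there is no ∂_3, so H_2 = Z.

As a check, the Euler characteristic is 7 − 21 + 14 = 0, which agrees with 1 − 2 + 1 = 0.
(K is a triangulation of the torus T^2.)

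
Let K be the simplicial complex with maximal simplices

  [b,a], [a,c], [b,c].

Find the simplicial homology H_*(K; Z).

Fix the vertex order a < b < c and write every simplex with vertices in increasing order. Then dim K = 1 and the simplices of K are:

  0-simplices (3): a, b, c
  1-simplices (3): ab, ac, bc

so the chain groups are C_0 ≅ Z^3, C_1 ≅ Z^3.

Boundary ∂_1: C_1 → C_0 maps an edge to its endpoints' difference, ∂[p,q] = q − p.
This gives a 3×3 integer matrix of rank 2; reducing to Smith normal form yields diagonal entries (1,1).

Computing H_k = (kernel of ∂_k) / (image of ∂_{k+1}):

  H_0: rank C_0 − rank ∂_1 = 3 − 2 = 1, and the invariant factors of ∂_1 are all 1, so H_0 ≅ Z.
  H_1: rank ker ∂_1 − rank ∂_2 = (3 − 2) − 0 = 1, and there is no ∂_2, so H_1 ≅ Z.

As a check, the Euler characteristic is 3 − 3 = 0, which agrees with 1 − 1 = 0.

H_0 = Z,  H_1 = Z.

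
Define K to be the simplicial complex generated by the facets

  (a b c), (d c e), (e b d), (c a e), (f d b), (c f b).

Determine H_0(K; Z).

Order the vertices as a < b < c < d < e < f. Listing each simplex with vertices in this order, K has dimension 2 with simplices:

  0-simplices (6): a, b, c, d, e, f
  1-simplices (12): ab, ac, ae, bc, bd, be, bf, cd, ce, cf, de, df
  2-simplices (6): abc, ace, bcf, bde, bdf, cde

so the chain groups are C_0 ≅ Z^6, C_1 ≅ Z^12, C_2 ≅ Z^6.

Boundary ∂_1: C_1 → C_0 maps an edge to its endpoints' difference, ∂[p,q] = q − p. For instance
  ∂bd = d − b.
The 6×12 boundary matrix has rank 5 and Smith normal form diag(1,1,1,1,1).

Boundary ∂_2: C_2 → C_1 acts by ∂[p,q,r] = [q,r] − [p,r] + [p,q]. For instance
  ∂abc = bc − ac + ab,
  ∂bde = de − be + bd.
This gives a 12×6 integer matrix of rank 6; reducing to Smith normal form yields diagonal entries (1,1,1,1,1,1).

Computing H_k = (kernel of ∂_k) / (image of ∂_{k+1}):

  H_0: rank C_0 − rank ∂_1 = 6 − 5 = 1, and the invariant factors of ∂_1 are all 1, so H_0 ≅ Z.

H_0 = Z.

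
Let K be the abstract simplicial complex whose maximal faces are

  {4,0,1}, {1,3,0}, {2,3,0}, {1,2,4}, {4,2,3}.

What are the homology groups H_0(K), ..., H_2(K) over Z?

Take the total order 0 < 1 < 2 < 3 < 4 on the vertex set. Then K (dimension 2) consists of the simplices:

  0-simplices (5): [0], [1], [2], [3], [4]
  1-simplices (10): [0,1], [0,2], [0,3], [0,4], [1,2], [1,3], [1,4], [2,3], [2,4], [3,4]
  2-simplices (5): [0,1,3], [0,1,4], [0,2,3], [1,2,4], [2,3,4]

Hence C_0 ≅ Z^5, C_1 ≅ Z^10, C_2 ≅ Z^5.

∂_1: C_1 → C_0 sends each edge [p,q] (with p < q) to q − p. For instance
  ∂[3,4] = [4] − [3].
The 5×10 boundary matrix has rank 4 and Smith normal form diag(1,1,1,1).

The boundary map ∂_2: C_2 → C_1 acts by ∂[p,q,r] = [q,r] − [p,r] + [p,q]. For instance
  ∂[0,1,4] = [1,4] − [0,4] + [0,1],
  ∂[1,2,4] = [2,4] − [1,4] + [1,2].
As a 10×5 matrix over Z this has rank 5, with invariant factors (1,1,1,1,1).

Reading off H_k = ker ∂_k / im ∂_{k+1}:

  H_0: rank C_0 − rank ∂_1 = 5 − 4 = 1, and the invariant factors of ∂_1 are all 1, so H_0 = Z.
  H_1: rank ker ∂_1 − rank ∂_2 = (10 − 4) − 5 = 1, and the invariant factors of ∂_2 are all 1, so H_1 = Z.
  H_2: rank ker ∂_2 − rank ∂_3 = (5 − 5) − 0 = 0, and there is no ∂_3, so H_2 = 0.

As a check, the Euler characteristic is 5 − 10 + 5 = 0, which agrees with 1 − 1 + 0 = 0.

H_0 ≅ Z,  H_1 ≅ Z,  H_2 = 0.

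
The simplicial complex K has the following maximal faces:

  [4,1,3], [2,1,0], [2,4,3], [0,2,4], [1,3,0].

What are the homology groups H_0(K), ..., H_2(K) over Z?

K has 5 vertices, 10 edges, 5 triangles.
rank ∂_0 = 0, rank ∂_1 = 4 ⇒ b_0 = 5 − 0 − 4 = 1; all invariant factors of ∂_1 are 1 so no torsion. So H_0 = Z.
rank ∂_1 = 4, rank ∂_2 = 5 ⇒ b_1 = 10 − 4 − 5 = 1; all invariant factors of ∂_2 are 1 so no torsion. So H_1 = Z.
rank ∂_2 = 5, rank ∂_3 = 0 ⇒ b_2 = 5 − 5 − 0 = 0. So H_2 = 0.

H_0 ≅ Z,  H_1 ≅ Z,  H_2 = 0.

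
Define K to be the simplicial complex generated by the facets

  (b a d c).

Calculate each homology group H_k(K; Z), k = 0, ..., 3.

H_0 ≅ Z,  H_1 = 0,  H_2 = 0,  H_3 = 0.

Order the vertices as a < b < c < d. Listing each simplex with vertices in this order, K has dimension 3 with simplices:

  0-simplices (4): a, b, c, d
  1-simplices (6): ab, ac, ad, bc, bd, cd
  2-simplices (4): abc, abd, acd, bcd
  3-simplices (1): abcd

giving chain groups C_0 ≅ Z^4, C_1 ≅ Z^6, C_2 ≅ Z^4, C_3 ≅ Z^1.

Boundary ∂_1: C_1 → C_0 is given by ∂[p,q] = [q] − [p]. For instance
  ∂cd = d − c.
The 4×6 boundary matrix has rank 3 and Smith normal form diag(1,1,1).

Boundary ∂_2: C_2 → C_1 sends each 2-simplex [p,q,r] to [q,r] − [p,r] + [p,q]. For instance
  ∂abd = bd − ad + ab,
  ∂bcd = cd − bd + bc.
The resulting 6×4 matrix has rank 3, and its Smith normal form has invariant factors (1,1,1).

Boundary ∂_3: C_3 → C_2 sends each 3-simplex σ to the alternating sum Σ_i (−1)^i (σ with its i-th vertex removed). For instance
  ∂abcd = bcd − acd + abd − abc.
As a 4×1 matrix over Z this has rank 1, with invariant factors (1).

Reading off H_k = ker ∂_k / im ∂_{k+1}:

  H_0: rank C_0 − rank ∂_1 = 4 − 3 = 1, and the invariant factors of ∂_1 are all 1, so H_0 = Z.
  H_1: rank ker ∂_1 − rank ∂_2 = (6 − 3) − 3 = 0, and the invariant factors of ∂_2 are all 1, so H_1 = 0.
  H_2: rank ker ∂_2 − rank ∂_3 = (4 − 3) − 1 = 0, and the invariant factors of ∂_3 are all 1, so H_2 = 0.
  H_3: rank ker ∂_3 − rank ∂_4 = (1 − 1) − 0 = 0, and there is no ∂_4, so H_3 = 0.

(K is a triangulation of the 3-simplex.)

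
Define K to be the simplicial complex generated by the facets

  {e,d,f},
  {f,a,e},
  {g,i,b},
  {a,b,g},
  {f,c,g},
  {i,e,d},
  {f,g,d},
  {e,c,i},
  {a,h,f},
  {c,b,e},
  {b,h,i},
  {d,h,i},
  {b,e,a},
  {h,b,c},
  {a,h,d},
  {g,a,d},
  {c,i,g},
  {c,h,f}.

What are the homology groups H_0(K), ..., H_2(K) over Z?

Fix the vertex order a < b < c < d < e < f < g < h < i and write every simplex with vertices in increasing order. Then dim K = 2 and the simplices of K are:

  0-simplices (9): a, b, c, d, e, f, g, h, i
  1-simplices (27): ab, ad, ae, af, ag, ah, bc, be, bg, bh, bi, ce, cf, cg, ch, ci, de, df, dg, dh, di, ef, ei, fg, fh, gi, hi
  2-simplices (18): abe, abg, adg, adh, aef, afh, bce, bch, bgi, bhi, cei, cfg, cfh, cgi, def, dei, dfg, dhi

Hence C_0 ≅ Z^9, C_1 ≅ Z^27, C_2 ≅ Z^18.

Boundary ∂_1: C_1 → C_0 maps an edge to its endpoints' difference, ∂[p,q] = q − p.
This gives a 9×27 integer matrix of rank 8; reducing to Smith normal form yields diagonal entries (1,1,1,1,1,1,1,1).

∂_2: C_2 → C_1 maps a triangle to the signed sum of its edges. For instance
  ∂abe = be − ae + ab,
  ∂abg = bg − ag + ab.
The 27×18 boundary matrix has rank 18 and Smith normal form diag(1,1,1,1,1,1,1,1,1,1,1,1,1,1,1,1,1,2).

Reading off H_k = ker ∂_k / im ∂_{k+1}:

  H_0: rank C_0 − rank ∂_1 = 9 − 8 = 1, and the invariant factors of ∂_1 are all 1, so H_0 ≅ Z.
  H_1: rank ker ∂_1 − rank ∂_2 = (27 − 8) − 18 = 1, and ∂_2 has invariant factor 2 > 1, so H_1 ≅ Z ⊕ Z/2Z.
  H_2: rank ker ∂_2 − rank ∂_3 = (18 − 18) − 0 = 0, and there is no ∂_3, so H_2 ≅ 0.

As a check, the Euler characteristic is 9 − 27 + 18 = 0, which agrees with 1 − 1 + 0 = 0.

H_0 ≅ Z,  H_1 ≅ Z ⊕ Z/2Z,  H_2 = 0.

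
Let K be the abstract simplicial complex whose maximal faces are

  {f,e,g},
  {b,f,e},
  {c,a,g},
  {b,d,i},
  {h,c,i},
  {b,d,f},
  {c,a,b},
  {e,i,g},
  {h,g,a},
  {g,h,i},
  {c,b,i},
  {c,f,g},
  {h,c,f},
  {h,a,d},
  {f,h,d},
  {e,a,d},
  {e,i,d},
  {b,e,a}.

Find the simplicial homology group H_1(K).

H_1 ≅ Z ⊕ Z/2.

Order the vertices as a < b < c < d < e < f < g < h < i. Listing each simplex with vertices in this order, K has dimension 2 with simplices:

  0-simplices (9): a, b, c, d, e, f, g, h, i
  1-simplices (27): ab, ac, ad, ae, ag, ah, bc, bd, be, bf, bi, cf, cg, ch, ci, de, df, dh, di, ef, eg, ei, fg, fh, gh, gi, hi
  2-simplices (18): abc, abe, acg, ade, adh, agh, bci, bdf, bdi, bef, cfg, cfh, chi, dei, dfh, efg, egi, ghi

Hence C_0 ≅ Z^9, C_1 ≅ Z^27, C_2 ≅ Z^18.

The boundary map ∂_1: C_1 → C_0 maps an edge to its endpoints' difference, ∂[p,q] = q − p.
The resulting 9×27 matrix has rank 8, and its Smith normal form has invariant factors (1,1,1,1,1,1,1,1).

∂_2: C_2 → C_1 sends each 2-simplex [p,q,r] to [q,r] − [p,r] + [p,q]. For instance
  ∂abe = be − ae + ab,
  ∂adh = dh − ah + ad.
This gives a 27×18 integer matrix of rank 18; reducing to Smith normal form yields diagonal entries (1,1,1,1,1,1,1,1,1,1,1,1,1,1,1,1,1,2).

Computing H_k = (kernel of ∂_k) / (image of ∂_{k+1}):

  H_1: rank ker ∂_1 − rank ∂_2 = (27 − 8) − 18 = 1, and ∂_2 has invariant factor 2 > 1, so H_1 ≅ Z ⊕ Z/2.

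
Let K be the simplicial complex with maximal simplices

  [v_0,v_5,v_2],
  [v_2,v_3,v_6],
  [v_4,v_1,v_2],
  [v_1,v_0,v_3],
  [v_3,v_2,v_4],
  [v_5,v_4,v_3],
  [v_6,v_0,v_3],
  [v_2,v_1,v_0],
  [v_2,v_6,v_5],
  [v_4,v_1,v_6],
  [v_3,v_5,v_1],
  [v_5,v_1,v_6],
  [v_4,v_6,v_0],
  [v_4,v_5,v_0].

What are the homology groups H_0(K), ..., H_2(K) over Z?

Fix the vertex order v_0 < v_1 < v_2 < v_3 < v_4 < v_5 < v_6 and write every simplex with vertices in increasing order. Then dim K = 2 and the simplices of K are:

  0-simplices (7): [v_0], [v_1], [v_2], [v_3], [v_4], [v_5], [v_6]
  1-simplices (21): (21 of them)
  2-simplices (14): (14 of them)

giving chain groups C_0 ≅ Z^7, C_1 ≅ Z^21, C_2 ≅ Z^14.

The boundary map ∂_1: C_1 → C_0 is given by ∂[p,q] = [q] − [p].
As a 7×21 matrix over Z this has rank 6, with invariant factors (1,1,1,1,1,1).

The boundary map ∂_2: C_2 → C_1 sends each 2-simplex [p,q,r] to [q,r] − [p,r] + [p,q]. For instance
  ∂[v_1,v_3,v_5] = [v_3,v_5] − [v_1,v_5] + [v_1,v_3],
  ∂[v_1,v_4,v_6] = [v_4,v_6] − [v_1,v_6] + [v_1,v_4].
The 21×14 boundary matrix has rank 13 and Smith normal form diag(1,1,1,1,1,1,1,1,1,1,1,1,1).

Reading off H_k = ker ∂_k / im ∂_{k+1}:

  H_0: rank C_0 − rank ∂_1 = 7 − 6 = 1, and the invariant factors of ∂_1 are all 1, so H_0 ≅ Z.
  H_1: rank ker ∂_1 − rank ∂_2 = (21 − 6) − 13 = 2, and the invariant factors of ∂_2 are all 1, so H_1 ≅ Z^2.
  H_2: rank ker ∂_2 − rank ∂_3 = (14 − 13) − 0 = 1, and there is no ∂_3, so H_2 ≅ Z.

H_0 ≅ Z,  H_1 ≅ Z^2,  H_2 ≅ Z.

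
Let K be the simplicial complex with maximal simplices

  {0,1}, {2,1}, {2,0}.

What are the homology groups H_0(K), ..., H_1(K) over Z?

Fix the vertex order 0 < 1 < 2 and write every simplex with vertices in increasing order. Then dim K = 1 and the simplices of K are:

  0-simplices (3): [0], [1], [2]
  1-simplices (3): [0,1], [0,2], [1,2]

Hence C_0 ≅ Z^3, C_1 ≅ Z^3.

Boundary ∂_1: C_1 → C_0 sends each edge [p,q] (with p < q) to q − p. For instance
  ∂[1,2] = [2] − [1].
The 3×3 boundary matrix has rank 2 and Smith normal form diag(1,1).

From H_k ≅ ker(∂_k) / im(∂_{k+1}) we obtain:

  H_0: rank C_0 − rank ∂_1 = 3 − 2 = 1, and the invariant factors of ∂_1 are all 1, so H_0 = Z.
  H_1: rank ker ∂_1 − rank ∂_2 = (3 − 2) − 0 = 1, and there is no ∂_2, so H_1 = Z.

(K is a triangulation of the circle S^1.)

H_0 = Z,  H_1 = Z.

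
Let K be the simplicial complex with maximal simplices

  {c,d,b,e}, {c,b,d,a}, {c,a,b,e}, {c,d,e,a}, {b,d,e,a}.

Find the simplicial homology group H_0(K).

Fix the vertex order a < b < c < d < e and write every simplex with vertices in increasing order. Then dim K = 3 and the simplices of K are:

  0-simplices (5): a, b, c, d, e
  1-simplices (10): ab, ac, ad, ae, bc, bd, be, cd, ce, de
  2-simplices (10): abc, abd, abe, acd, ace, ade, bcd, bce, bde, cde
  3-simplices (5): abcd, abce, abde, acde, bcde

giving chain groups C_0 ≅ Z^5, C_1 ≅ Z^10, C_2 ≅ Z^10, C_3 ≅ Z^5.

The boundary map ∂_1: C_1 → C_0 sends each edge [p,q] (with p < q) to q − p. For instance
  ∂bc = c − b.
The 5×10 boundary matrix has rank 4 and Smith normal form diag(1,1,1,1).

The boundary map ∂_2: C_2 → C_1 acts by ∂[p,q,r] = [q,r] − [p,r] + [p,q]. For instance
  ∂ace = ce − ae + ac,
  ∂bcd = cd − bd + bc.
As a 10×10 matrix over Z this has rank 6, with invariant factors (1,1,1,1,1,1).

The boundary map ∂_3: C_3 → C_2 sends each 3-simplex σ to the alternating sum Σ_i (−1)^i (σ with its i-th vertex removed). For instance
  ∂abcd = bcd − acd + abd − abc,
  ∂acde = cde − ade + ace − acd.
As a 10×5 matrix over Z this has rank 4, with invariant factors (1,1,1,1).

Now H_k = ker ∂_k / im ∂_{k+1}, so:

  H_0: rank C_0 − rank ∂_1 = 5 − 4 = 1, and the invariant factors of ∂_1 are all 1, so H_0 = Z.

(K is a triangulation of the 3-sphere S^3.)

H_0 = Z.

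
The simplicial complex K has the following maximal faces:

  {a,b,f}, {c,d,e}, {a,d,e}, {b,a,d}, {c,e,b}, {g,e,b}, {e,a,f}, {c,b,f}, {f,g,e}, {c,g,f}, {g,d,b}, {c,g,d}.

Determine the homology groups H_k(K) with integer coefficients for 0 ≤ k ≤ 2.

H_0 ≅ Z,  H_1 ≅ Z/2Z,  H_2 = 0.

Fix the vertex order a < b < c < d < e < f < g and write every simplex with vertices in increasing order. Then dim K = 2 and the simplices of K are:

  0-simplices (7): a, b, c, d, e, f, g
  1-simplices (18): ab, ad, ae, af, bc, bd, be, bf, bg, cd, ce, cf, cg, de, dg, ef, eg, fg
  2-simplices (12): abd, abf, ade, aef, bce, bcf, bdg, beg, cde, cdg, cfg, efg

so the chain groups are C_0 ≅ Z^7, C_1 ≅ Z^18, C_2 ≅ Z^12.

The boundary map ∂_1: C_1 → C_0 maps an edge to its endpoints' difference, ∂[p,q] = q − p. For instance
  ∂cd = d − c.
The resulting 7×18 matrix has rank 6, and its Smith normal form has invariant factors (1,1,1,1,1,1).

Boundary ∂_2: C_2 → C_1 maps a triangle to the signed sum of its edges. For instance
  ∂ade = de − ae + ad,
  ∂abd = bd − ad + ab.
This gives a 18×12 integer matrix of rank 12; reducing to Smith normal form yields diagonal entries (1,1,1,1,1,1,1,1,1,1,1,2).

Reading off H_k = ker ∂_k / im ∂_{k+1}:

  H_0: rank C_0 − rank ∂_1 = 7 − 6 = 1, and the invariant factors of ∂_1 are all 1, so H_0 = Z.
  H_1: rank ker ∂_1 − rank ∂_2 = (18 − 6) − 12 = 0, and ∂_2 has invariant factor 2 > 1, so H_1 = Z/2Z.
  H_2: rank ker ∂_2 − rank ∂_3 = (12 − 12) − 0 = 0, and there is no ∂_3, so H_2 = 0.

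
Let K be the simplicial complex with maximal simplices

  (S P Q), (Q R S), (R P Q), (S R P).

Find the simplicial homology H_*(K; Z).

H_0 = Z,  H_1 = 0,  H_2 = Z.

We work with the vertex ordering P < Q < R < S. The simplices of K, each written with vertices in increasing order, are:

  0-simplices (4): P, Q, R, S
  1-simplices (6): PQ, PR, PS, QR, QS, RS
  2-simplices (4): PQR, PQS, PRS, QRS

Hence C_0 ≅ Z^4, C_1 ≅ Z^6, C_2 ≅ Z^4.

Boundary ∂_1: C_1 → C_0 maps an edge to its endpoints' difference, ∂[p,q] = q − p. For instance
  ∂PQ = Q − P.
This gives a 4×6 integer matrix of rank 3; reducing to Smith normal form yields diagonal entries (1,1,1).

The boundary map ∂_2: C_2 → C_1 sends each 2-simplex [p,q,r] to [q,r] − [p,r] + [p,q]. For instance
  ∂PQS = QS − PS + PQ,
  ∂QRS = RS − QS + QR.
The resulting 6×4 matrix has rank 3, and its Smith normal form has invariant factors (1,1,1).

Now H_k = ker ∂_k / im ∂_{k+1}, so:

  H_0: rank C_0 − rank ∂_1 = 4 − 3 = 1, and the invariant factors of ∂_1 are all 1, so H_0 ≅ Z.
  H_1: rank ker ∂_1 − rank ∂_2 = (6 − 3) − 3 = 0, and the invariant factors of ∂_2 are all 1, so H_1 ≅ 0.
  H_2: rank ker ∂_2 − rank ∂_3 = (4 − 3) − 0 = 1, and there is no ∂_3, so H_2 ≅ Z.

(K is a triangulation of the 2-sphere S^2.)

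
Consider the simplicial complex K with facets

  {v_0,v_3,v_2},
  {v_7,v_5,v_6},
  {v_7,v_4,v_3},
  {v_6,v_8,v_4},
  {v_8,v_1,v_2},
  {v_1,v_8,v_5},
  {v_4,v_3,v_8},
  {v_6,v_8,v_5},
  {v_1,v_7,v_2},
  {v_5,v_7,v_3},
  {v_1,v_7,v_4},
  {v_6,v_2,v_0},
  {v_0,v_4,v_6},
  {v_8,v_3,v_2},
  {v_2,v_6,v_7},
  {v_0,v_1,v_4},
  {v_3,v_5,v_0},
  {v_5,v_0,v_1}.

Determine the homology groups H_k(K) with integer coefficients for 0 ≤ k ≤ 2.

H_0 = Z,  H_1 = Z^2,  H_2 = Z.

K has 9 vertices, 27 edges, 18 triangles.
rank ∂_0 = 0, rank ∂_1 = 8 ⇒ b_0 = 9 − 0 − 8 = 1; all invariant factors of ∂_1 are 1 so no torsion. So H_0 ≅ Z.
rank ∂_1 = 8, rank ∂_2 = 17 ⇒ b_1 = 27 − 8 − 17 = 2; all invariant factors of ∂_2 are 1 so no torsion. So H_1 ≅ Z^2.
rank ∂_2 = 17, rank ∂_3 = 0 ⇒ b_2 = 18 − 17 − 0 = 1. So H_2 ≅ Z.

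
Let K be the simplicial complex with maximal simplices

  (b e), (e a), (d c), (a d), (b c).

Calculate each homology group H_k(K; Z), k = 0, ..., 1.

H_0 ≅ Z,  H_1 ≅ Z.

Take the total order a < b < c < d < e on the vertex set. Then K (dimension 1) consists of the simplices:

  0-simplices (5): a, b, c, d, e
  1-simplices (5): ad, ae, bc, be, cd

so the chain groups are C_0 ≅ Z^5, C_1 ≅ Z^5.

Boundary ∂_1: C_1 → C_0 sends each edge [p,q] (with p < q) to q − p. For instance
  ∂cd = d − c.
The 5×5 boundary matrix has rank 4 and Smith normal form diag(1,1,1,1).

Now H_k = ker ∂_k / im ∂_{k+1}, so:

  H_0: rank C_0 − rank ∂_1 = 5 − 4 = 1, and the invariant factors of ∂_1 are all 1, so H_0 ≅ Z.
  H_1: rank ker ∂_1 − rank ∂_2 = (5 − 4) − 0 = 1, and there is no ∂_2, so H_1 ≅ Z.

As a check, the Euler characteristic is 5 − 5 = 0, which agrees with 1 − 1 = 0.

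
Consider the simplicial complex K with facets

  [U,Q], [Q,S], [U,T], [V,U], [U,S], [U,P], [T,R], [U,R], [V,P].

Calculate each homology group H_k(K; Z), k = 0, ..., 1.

H_0 ≅ Z,  H_1 ≅ Z^3.

Order the vertices as P < Q < R < S < T < U < V. Listing each simplex with vertices in this order, K has dimension 1 with simplices:

  0-simplices (7): P, Q, R, S, T, U, V
  1-simplices (9): PU, PV, QS, QU, RT, RU, SU, TU, UV

Hence C_0 ≅ Z^7, C_1 ≅ Z^9.

Boundary ∂_1: C_1 → C_0 is given by ∂[p,q] = [q] − [p]. For instance
  ∂TU = U − T.
The 7×9 boundary matrix has rank 6 and Smith normal form diag(1,1,1,1,1,1).

From H_k ≅ ker(∂_k) / im(∂_{k+1}) we obtain:

  H_0: rank C_0 − rank ∂_1 = 7 − 6 = 1, and the invariant factors of ∂_1 are all 1, so H_0 ≅ Z.
  H_1: rank ker ∂_1 − rank ∂_2 = (9 − 6) − 0 = 3, and there is no ∂_2, so H_1 ≅ Z^3.

As a check, the Euler characteristic is 7 − 9 = -2, which agrees with 1 − 3 = -2.
(K is a triangulation of a wedge of 3 circles.)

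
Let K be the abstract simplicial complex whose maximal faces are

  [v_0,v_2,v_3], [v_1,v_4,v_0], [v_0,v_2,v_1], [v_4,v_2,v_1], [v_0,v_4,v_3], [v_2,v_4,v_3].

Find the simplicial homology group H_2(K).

We work with the vertex ordering v_0 < v_1 < v_2 < v_3 < v_4. The simplices of K, each written with vertices in increasing order, are:

  0-simplices (5): [v_0], [v_1], [v_2], [v_3], [v_4]
  1-simplices (9): [v_0,v_1], [v_0,v_2], [v_0,v_3], [v_0,v_4], [v_1,v_2], [v_1,v_4], [v_2,v_3], [v_2,v_4], [v_3,v_4]
  2-simplices (6): [v_0,v_1,v_2], [v_0,v_1,v_4], [v_0,v_2,v_3], [v_0,v_3,v_4], [v_1,v_2,v_4], [v_2,v_3,v_4]

Hence C_0 ≅ Z^5, C_1 ≅ Z^9, C_2 ≅ Z^6.

The boundary map ∂_1: C_1 → C_0 sends each edge [p,q] (with p < q) to q − p.
The 5×9 boundary matrix has rank 4 and Smith normal form diag(1,1,1,1).

∂_2: C_2 → C_1 acts by ∂[p,q,r] = [q,r] − [p,r] + [p,q]. For instance
  ∂[v_2,v_3,v_4] = [v_3,v_4] − [v_2,v_4] + [v_2,v_3],
  ∂[v_1,v_2,v_4] = [v_2,v_4] − [v_1,v_4] + [v_1,v_2].
The resulting 9×6 matrix has rank 5, and its Smith normal form has invariant factors (1,1,1,1,1).

Now H_k = ker ∂_k / im ∂_{k+1}, so:

  H_2: rank ker ∂_2 − rank ∂_3 = (6 − 5) − 0 = 1, and there is no ∂_3, so H_2 ≅ Z.

H_2 = Z.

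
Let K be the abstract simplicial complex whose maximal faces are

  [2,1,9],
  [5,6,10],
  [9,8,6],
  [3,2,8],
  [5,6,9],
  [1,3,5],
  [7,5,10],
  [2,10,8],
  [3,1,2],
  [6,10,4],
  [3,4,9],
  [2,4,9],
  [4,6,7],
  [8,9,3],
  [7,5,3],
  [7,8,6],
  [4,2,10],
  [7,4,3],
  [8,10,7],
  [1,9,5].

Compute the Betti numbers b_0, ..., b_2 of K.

b_0 = 1, b_1 = 1, b_2 = 0.

Fix the vertex order 1 < 2 < 3 < 4 < 5 < 6 < 7 < 8 < 9 < 10 and write every simplex with vertices in increasing order. Then dim K = 2 and the simplices of K are:

  0-simplices (10): [1], [2], [3], [4], [5], [6], [7], [8], [9], [10]
  1-simplices (30): (30 of them)
  2-simplices (20): (20 of them)

Hence C_0 ≅ Z^10, C_1 ≅ Z^30, C_2 ≅ Z^20.

∂_1: C_1 → C_0 is given by ∂[p,q] = [q] − [p]. For instance
  ∂[4,10] = [10] − [4].
This gives a 10×30 integer matrix of rank 9; reducing to Smith normal form yields diagonal entries (1,1,1,1,1,1,1,1,1).

∂_2: C_2 → C_1 sends each 2-simplex [p,q,r] to [q,r] − [p,r] + [p,q]. For instance
  ∂[4,6,7] = [6,7] − [4,7] + [4,6],
  ∂[1,2,9] = [2,9] − [1,9] + [1,2].
The 30×20 boundary matrix has rank 20 and Smith normal form diag(1,1,1,1,1,1,1,1,1,1,1,1,1,1,1,1,1,1,1,2).

Reading off H_k = ker ∂_k / im ∂_{k+1}:

  H_0: rank C_0 − rank ∂_1 = 10 − 9 = 1, and the invariant factors of ∂_1 are all 1, so H_0 ≅ Z.
  H_1: rank ker ∂_1 − rank ∂_2 = (30 − 9) − 20 = 1, and ∂_2 has invariant factor 2 > 1, so H_1 ≅ Z ⊕ Z/2Z.
  H_2: rank ker ∂_2 − rank ∂_3 = (20 − 20) − 0 = 0, and there is no ∂_3, so H_2 ≅ 0.

Hence the Betti numbers are b_0 = 1, b_1 = 1, b_2 = 0.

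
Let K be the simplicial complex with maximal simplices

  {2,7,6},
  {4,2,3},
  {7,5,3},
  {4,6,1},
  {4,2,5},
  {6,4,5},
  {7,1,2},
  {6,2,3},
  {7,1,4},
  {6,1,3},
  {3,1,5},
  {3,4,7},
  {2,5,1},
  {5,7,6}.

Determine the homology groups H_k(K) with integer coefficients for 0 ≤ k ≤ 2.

H_0 ≅ Z,  H_1 ≅ Z^2,  H_2 ≅ Z.

We work with the vertex ordering 1 < 2 < 3 < 4 < 5 < 6 < 7. The simplices of K, each written with vertices in increasing order, are:

  0-simplices (7): [1], [2], [3], [4], [5], [6], [7]
  1-simplices (21): [1,2], [1,3], [1,4], [1,5], [1,6], [1,7], [2,3], [2,4], [2,5], [2,6], [2,7], [3,4], [3,5], [3,6], [3,7], [4,5], [4,6], [4,7], [5,6], [5,7], [6,7]
  2-simplices (14): [1,2,5], [1,2,7], [1,3,5], [1,3,6], [1,4,6], [1,4,7], [2,3,4], [2,3,6], [2,4,5], [2,6,7], [3,4,7], [3,5,7], [4,5,6], [5,6,7]

so the chain groups are C_0 ≅ Z^7, C_1 ≅ Z^21, C_2 ≅ Z^14.

Boundary ∂_1: C_1 → C_0 sends each edge [p,q] (with p < q) to q − p. For instance
  ∂[2,3] = [3] − [2].
As a 7×21 matrix over Z this has rank 6, with invariant factors (1,1,1,1,1,1).

Boundary ∂_2: C_2 → C_1 sends each 2-simplex [p,q,r] to [q,r] − [p,r] + [p,q]. For instance
  ∂[3,4,7] = [4,7] − [3,7] + [3,4],
  ∂[2,3,6] = [3,6] − [2,6] + [2,3].
The 21×14 boundary matrix has rank 13 and Smith normal form diag(1,1,1,1,1,1,1,1,1,1,1,1,1).

Reading off H_k = ker ∂_k / im ∂_{k+1}:

  H_0: rank C_0 − rank ∂_1 = 7 − 6 = 1, and the invariant factors of ∂_1 are all 1, so H_0 = Z.
  H_1: rank ker ∂_1 − rank ∂_2 = (21 − 6) − 13 = 2, and the invariant factors of ∂_2 are all 1, so H_1 = Z^2.
  H_2: rank ker ∂_2 − rank ∂_3 = (14 − 13) − 0 = 1, and there is no ∂_3, so H_2 = Z.

(K is a triangulation of the torus T^2.)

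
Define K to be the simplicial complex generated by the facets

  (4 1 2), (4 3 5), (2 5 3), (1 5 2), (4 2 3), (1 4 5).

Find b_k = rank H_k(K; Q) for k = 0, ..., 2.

Take the total order 1 < 2 < 3 < 4 < 5 on the vertex set. Then K (dimension 2) consists of the simplices:

  0-simplices (5): [1], [2], [3], [4], [5]
  1-simplices (9): [1,2], [1,4], [1,5], [2,3], [2,4], [2,5], [3,4], [3,5], [4,5]
  2-simplices (6): [1,2,4], [1,2,5], [1,4,5], [2,3,4], [2,3,5], [3,4,5]

Hence C_0 ≅ Z^5, C_1 ≅ Z^9, C_2 ≅ Z^6.

∂_1: C_1 → C_0 is given by ∂[p,q] = [q] − [p]. For instance
  ∂[2,4] = [4] − [2].
The 5×9 boundary matrix has rank 4 and Smith normal form diag(1,1,1,1).

The boundary map ∂_2: C_2 → C_1 maps a triangle to the signed sum of its edges. For instance
  ∂[3,4,5] = [4,5] − [3,5] + [3,4],
  ∂[1,2,4] = [2,4] − [1,4] + [1,2].
The 9×6 boundary matrix has rank 5 and Smith normal form diag(1,1,1,1,1).

From H_k ≅ ker(∂_k) / im(∂_{k+1}) we obtain:

  H_0: rank C_0 − rank ∂_1 = 5 − 4 = 1, and the invariant factors of ∂_1 are all 1, so H_0 ≅ Z.
  H_1: rank ker ∂_1 − rank ∂_2 = (9 − 4) − 5 = 0, and the invariant factors of ∂_2 are all 1, so H_1 ≅ 0.
  H_2: rank ker ∂_2 − rank ∂_3 = (6 − 5) − 0 = 1, and there is no ∂_3, so H_2 ≅ Z.

Hence the Betti numbers are b_0 = 1, b_1 = 0, b_2 = 1.

b_0 = 1, b_1 = 0, b_2 = 1.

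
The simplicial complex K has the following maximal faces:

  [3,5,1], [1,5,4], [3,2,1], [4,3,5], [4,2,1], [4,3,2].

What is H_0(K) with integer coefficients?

H_0 ≅ Z.

K has 5 vertices, 9 edges, 6 triangles.
rank ∂_0 = 0, rank ∂_1 = 4 ⇒ b_0 = 5 − 0 − 4 = 1; all invariant factors of ∂_1 are 1 so no torsion. So H_0 ≅ Z.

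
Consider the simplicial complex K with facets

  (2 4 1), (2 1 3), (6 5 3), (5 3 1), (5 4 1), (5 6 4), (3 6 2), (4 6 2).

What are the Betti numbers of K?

b_0 = 1, b_1 = 0, b_2 = 1.

Take the total order 1 < 2 < 3 < 4 < 5 < 6 on the vertex set. Then K (dimension 2) consists of the simplices:

  0-simplices (6): [1], [2], [3], [4], [5], [6]
  1-simplices (12): [1,2], [1,3], [1,4], [1,5], [2,3], [2,4], [2,6], [3,5], [3,6], [4,5], [4,6], [5,6]
  2-simplices (8): [1,2,3], [1,2,4], [1,3,5], [1,4,5], [2,3,6], [2,4,6], [3,5,6], [4,5,6]

giving chain groups C_0 ≅ Z^6, C_1 ≅ Z^12, C_2 ≅ Z^8.

The boundary map ∂_1: C_1 → C_0 sends each edge [p,q] (with p < q) to q − p. For instance
  ∂[1,4] = [4] − [1].
As a 6×12 matrix over Z this has rank 5, with invariant factors (1,1,1,1,1).

The boundary map ∂_2: C_2 → C_1 acts by ∂[p,q,r] = [q,r] − [p,r] + [p,q]. For instance
  ∂[4,5,6] = [5,6] − [4,6] + [4,5],
  ∂[1,3,5] = [3,5] − [1,5] + [1,3].
The resulting 12×8 matrix has rank 7, and its Smith normal form has invariant factors (1,1,1,1,1,1,1).

Computing H_k = (kernel of ∂_k) / (image of ∂_{k+1}):

  H_0: rank C_0 − rank ∂_1 = 6 − 5 = 1, and the invariant factors of ∂_1 are all 1, so H_0 ≅ Z.
  H_1: rank ker ∂_1 − rank ∂_2 = (12 − 5) − 7 = 0, and the invariant factors of ∂_2 are all 1, so H_1 ≅ 0.
  H_2: rank ker ∂_2 − rank ∂_3 = (8 − 7) − 0 = 1, and there is no ∂_3, so H_2 ≅ Z.

As a check, the Euler characteristic is 6 − 12 + 8 = 2, which agrees with 1 − 0 + 1 = 2.

Hence the Betti numbers are b_0 = 1, b_1 = 0, b_2 = 1.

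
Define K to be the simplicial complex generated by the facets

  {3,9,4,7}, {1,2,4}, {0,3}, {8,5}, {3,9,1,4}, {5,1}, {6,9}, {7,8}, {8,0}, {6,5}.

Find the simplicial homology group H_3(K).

H_3 = 0.

Fix the vertex order 0 < 1 < 2 < 3 < 4 < 5 < 6 < 7 < 8 < 9 and write every simplex with vertices in increasing order. Then dim K = 3 and the simplices of K are:

  0-simplices (10): [0], [1], [2], [3], [4], [5], [6], [7], [8], [9]
  1-simplices (18): [0,3], [0,8], [1,2], [1,3], [1,4], [1,5], [1,9], [2,4], [3,4], [3,7], [3,9], [4,7], [4,9], [5,6], [5,8], [6,9], [7,8], [7,9]
  2-simplices (8): [1,2,4], [1,3,4], [1,3,9], [1,4,9], [3,4,7], [3,4,9], [3,7,9], [4,7,9]
  3-simplices (2): [1,3,4,9], [3,4,7,9]

giving chain groups C_0 ≅ Z^10, C_1 ≅ Z^18, C_2 ≅ Z^8, C_3 ≅ Z^2.

Boundary ∂_1: C_1 → C_0 maps an edge to its endpoints' difference, ∂[p,q] = q − p.
The 10×18 boundary matrix has rank 9 and Smith normal form diag(1,1,1,1,1,1,1,1,1).

∂_2: C_2 → C_1 sends each 2-simplex [p,q,r] to [q,r] − [p,r] + [p,q]. For instance
  ∂[3,7,9] = [7,9] − [3,9] + [3,7],
  ∂[3,4,9] = [4,9] − [3,9] + [3,4].
This gives a 18×8 integer matrix of rank 6; reducing to Smith normal form yields diagonal entries (1,1,1,1,1,1).

Boundary ∂_3: C_3 → C_2 sends each 3-simplex σ to the alternating sum Σ_i (−1)^i (σ with its i-th vertex removed). For instance
  ∂[3,4,7,9] = [4,7,9] − [3,7,9] + [3,4,9] − [3,4,7],
  ∂[1,3,4,9] = [3,4,9] − [1,4,9] + [1,3,9] − [1,3,4].
This gives a 8×2 integer matrix of rank 2; reducing to Smith normal form yields diagonal entries (1,1).

Now H_k = ker ∂_k / im ∂_{k+1}, so:

  H_3: rank ker ∂_3 − rank ∂_4 = (2 − 2) − 0 = 0, and there is no ∂_4, so H_3 = 0.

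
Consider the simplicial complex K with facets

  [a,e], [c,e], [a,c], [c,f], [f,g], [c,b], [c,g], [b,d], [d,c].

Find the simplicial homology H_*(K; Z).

Fix the vertex order a < b < c < d < e < f < g and write every simplex with vertices in increasing order. Then dim K = 1 and the simplices of K are:

  0-simplices (7): a, b, c, d, e, f, g
  1-simplices (9): ac, ae, bc, bd, cd, ce, cf, cg, fg

so the chain groups are C_0 ≅ Z^7, C_1 ≅ Z^9.

Boundary ∂_1: C_1 → C_0 sends each edge [p,q] (with p < q) to q − p.
As a 7×9 matrix over Z this has rank 6, with invariant factors (1,1,1,1,1,1).

Computing H_k = (kernel of ∂_k) / (image of ∂_{k+1}):

  H_0: rank C_0 − rank ∂_1 = 7 − 6 = 1, and the invariant factors of ∂_1 are all 1, so H_0 = Z.
  H_1: rank ker ∂_1 − rank ∂_2 = (9 − 6) − 0 = 3, and there is no ∂_2, so H_1 = Z^3.

As a check, the Euler characteristic is 7 − 9 = -2, which agrees with 1 − 3 = -2.

H_0 = Z,  H_1 = Z^3.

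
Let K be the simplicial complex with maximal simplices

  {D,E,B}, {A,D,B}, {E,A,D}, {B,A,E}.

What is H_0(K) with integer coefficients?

We work with the vertex ordering A < B < D < E. The simplices of K, each written with vertices in increasing order, are:

  0-simplices (4): A, B, D, E
  1-simplices (6): AB, AD, AE, BD, BE, DE
  2-simplices (4): ABD, ABE, ADE, BDE

Hence C_0 ≅ Z^4, C_1 ≅ Z^6, C_2 ≅ Z^4.

The boundary map ∂_1: C_1 → C_0 is given by ∂[p,q] = [q] − [p].
This gives a 4×6 integer matrix of rank 3; reducing to Smith normal form yields diagonal entries (1,1,1).

∂_2: C_2 → C_1 sends each 2-simplex [p,q,r] to [q,r] − [p,r] + [p,q]. For instance
  ∂ABE = BE − AE + AB,
  ∂BDE = DE − BE + BD.
The 6×4 boundary matrix has rank 3 and Smith normal form diag(1,1,1).

Reading off H_k = ker ∂_k / im ∂_{k+1}:

  H_0: rank C_0 − rank ∂_1 = 4 − 3 = 1, and the invariant factors of ∂_1 are all 1, so H_0 ≅ Z.

H_0 = Z.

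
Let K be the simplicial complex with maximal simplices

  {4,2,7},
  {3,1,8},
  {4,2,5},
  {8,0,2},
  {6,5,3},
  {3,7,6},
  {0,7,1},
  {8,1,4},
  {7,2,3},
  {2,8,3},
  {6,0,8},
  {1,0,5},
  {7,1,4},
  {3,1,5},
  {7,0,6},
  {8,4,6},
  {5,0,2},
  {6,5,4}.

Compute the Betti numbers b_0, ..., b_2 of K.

b_0 = 1, b_1 = 2, b_2 = 1.

K has 9 vertices, 27 edges, 18 triangles.
rank ∂_0 = 0, rank ∂_1 = 8 ⇒ b_0 = 9 − 0 − 8 = 1; all invariant factors of ∂_1 are 1 so no torsion. So H_0 = Z.
rank ∂_1 = 8, rank ∂_2 = 17 ⇒ b_1 = 27 − 8 − 17 = 2; all invariant factors of ∂_2 are 1 so no torsion. So H_1 = Z^2.
rank ∂_2 = 17, rank ∂_3 = 0 ⇒ b_2 = 18 − 17 − 0 = 1. So H_2 = Z.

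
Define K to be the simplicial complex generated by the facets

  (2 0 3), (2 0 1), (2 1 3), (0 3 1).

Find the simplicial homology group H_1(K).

K has 4 vertices, 6 edges, 4 triangles.
rank ∂_1 = 3, rank ∂_2 = 3 ⇒ b_1 = 6 − 3 − 3 = 0; all invariant factors of ∂_2 are 1 so no torsion. So H_1 ≅ 0.

H_1 ≅ 0.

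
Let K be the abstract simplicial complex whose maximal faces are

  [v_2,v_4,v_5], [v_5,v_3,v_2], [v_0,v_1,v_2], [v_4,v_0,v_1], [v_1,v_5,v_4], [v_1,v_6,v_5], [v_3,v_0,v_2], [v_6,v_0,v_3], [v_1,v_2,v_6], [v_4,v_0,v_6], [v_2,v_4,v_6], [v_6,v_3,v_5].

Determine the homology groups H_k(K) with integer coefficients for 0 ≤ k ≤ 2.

H_0 = Z,  H_1 = Z/2,  H_2 = 0.

We work with the vertex ordering v_0 < v_1 < v_2 < v_3 < v_4 < v_5 < v_6. The simplices of K, each written with vertices in increasing order, are:

  0-simplices (7): [v_0], [v_1], [v_2], [v_3], [v_4], [v_5], [v_6]
  1-simplices (18): (18 of them)
  2-simplices (12): (12 of them)

Hence C_0 ≅ Z^7, C_1 ≅ Z^18, C_2 ≅ Z^12.

The boundary map ∂_1: C_1 → C_0 sends each edge [p,q] (with p < q) to q − p.
This gives a 7×18 integer matrix of rank 6; reducing to Smith normal form yields diagonal entries (1,1,1,1,1,1).

∂_2: C_2 → C_1 sends each 2-simplex [p,q,r] to [q,r] − [p,r] + [p,q]. For instance
  ∂[v_2,v_3,v_5] = [v_3,v_5] − [v_2,v_5] + [v_2,v_3],
  ∂[v_1,v_4,v_5] = [v_4,v_5] − [v_1,v_5] + [v_1,v_4].
The 18×12 boundary matrix has rank 12 and Smith normal form diag(1,1,1,1,1,1,1,1,1,1,1,2).

Computing H_k = (kernel of ∂_k) / (image of ∂_{k+1}):

  H_0: rank C_0 − rank ∂_1 = 7 − 6 = 1, and the invariant factors of ∂_1 are all 1, so H_0 ≅ Z.
  H_1: rank ker ∂_1 − rank ∂_2 = (18 − 6) − 12 = 0, and ∂_2 has invariant factor 2 > 1, so H_1 ≅ Z/2.
  H_2: rank ker ∂_2 − rank ∂_3 = (12 − 12) − 0 = 0, and there is no ∂_3, so H_2 ≅ 0.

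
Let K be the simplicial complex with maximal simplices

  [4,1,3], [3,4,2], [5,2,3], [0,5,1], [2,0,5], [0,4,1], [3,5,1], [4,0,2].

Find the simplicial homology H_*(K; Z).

Take the total order 0 < 1 < 2 < 3 < 4 < 5 on the vertex set. Then K (dimension 2) consists of the simplices:

  0-simplices (6): [0], [1], [2], [3], [4], [5]
  1-simplices (12): [0,1], [0,2], [0,4], [0,5], [1,3], [1,4], [1,5], [2,3], [2,4], [2,5], [3,4], [3,5]
  2-simplices (8): [0,1,4], [0,1,5], [0,2,4], [0,2,5], [1,3,4], [1,3,5], [2,3,4], [2,3,5]

Hence C_0 ≅ Z^6, C_1 ≅ Z^12, C_2 ≅ Z^8.

∂_1: C_1 → C_0 maps an edge to its endpoints' difference, ∂[p,q] = q − p.
The resulting 6×12 matrix has rank 5, and its Smith normal form has invariant factors (1,1,1,1,1).

The boundary map ∂_2: C_2 → C_1 maps a triangle to the signed sum of its edges. For instance
  ∂[0,2,4] = [2,4] − [0,4] + [0,2],
  ∂[0,2,5] = [2,5] − [0,5] + [0,2].
The resulting 12×8 matrix has rank 7, and its Smith normal form has invariant factors (1,1,1,1,1,1,1).

Now H_k = ker ∂_k / im ∂_{k+1}, so:

  H_0: rank C_0 − rank ∂_1 = 6 − 5 = 1, and the invariant factors of ∂_1 are all 1, so H_0 = Z.
  H_1: rank ker ∂_1 − rank ∂_2 = (12 − 5) − 7 = 0, and the invariant factors of ∂_2 are all 1, so H_1 = 0.
  H_2: rank ker ∂_2 − rank ∂_3 = (8 − 7) − 0 = 1, and there is no ∂_3, so H_2 = Z.

As a check, the Euler characteristic is 6 − 12 + 8 = 2, which agrees with 1 − 0 + 1 = 2.
(K is a triangulation of the 2-sphere S^2.)

H_0 = Z,  H_1 = 0,  H_2 = Z.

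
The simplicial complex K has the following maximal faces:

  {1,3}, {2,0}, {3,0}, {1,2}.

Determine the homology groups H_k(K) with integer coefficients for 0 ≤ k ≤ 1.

K has 4 vertices, 4 edges.
rank ∂_0 = 0, rank ∂_1 = 3 ⇒ b_0 = 4 − 0 − 3 = 1; all invariant factors of ∂_1 are 1 so no torsion. So H_0 = Z.
rank ∂_1 = 3, rank ∂_2 = 0 ⇒ b_1 = 4 − 3 − 0 = 1. So H_1 = Z.

H_0 ≅ Z,  H_1 ≅ Z.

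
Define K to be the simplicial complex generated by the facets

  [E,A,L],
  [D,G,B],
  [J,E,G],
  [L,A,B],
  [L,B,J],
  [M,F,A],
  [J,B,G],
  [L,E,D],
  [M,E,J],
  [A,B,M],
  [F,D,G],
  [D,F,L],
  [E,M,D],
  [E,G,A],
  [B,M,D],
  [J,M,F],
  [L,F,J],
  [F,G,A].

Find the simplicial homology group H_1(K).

Order the vertices as A < B < D < E < F < G < J < L < M. Listing each simplex with vertices in this order, K has dimension 2 with simplices:

  0-simplices (9): A, B, D, E, F, G, J, L, M
  1-simplices (27): AB, AE, AF, AG, AL, AM, BD, BG, BJ, BL, BM, DE, DF, DG, DL, DM, EG, EJ, EL, EM, FG, FJ, FL, FM, GJ, JL, JM
  2-simplices (18): ABL, ABM, AEG, AEL, AFG, AFM, BDG, BDM, BGJ, BJL, DEL, DEM, DFG, DFL, EGJ, EJM, FJL, FJM

giving chain groups C_0 ≅ Z^9, C_1 ≅ Z^27, C_2 ≅ Z^18.

∂_1: C_1 → C_0 sends each edge [p,q] (with p < q) to q − p.
The resulting 9×27 matrix has rank 8, and its Smith normal form has invariant factors (1,1,1,1,1,1,1,1).

∂_2: C_2 → C_1 sends each 2-simplex [p,q,r] to [q,r] − [p,r] + [p,q]. For instance
  ∂BGJ = GJ − BJ + BG,
  ∂DEM = EM − DM + DE.
As a 27×18 matrix over Z this has rank 17, with invariant factors (1,1,1,1,1,1,1,1,1,1,1,1,1,1,1,1,1).

Computing H_k = (kernel of ∂_k) / (image of ∂_{k+1}):

  H_1: rank ker ∂_1 − rank ∂_2 = (27 − 8) − 17 = 2, and the invariant factors of ∂_2 are all 1, so H_1 = Z^2.

H_1 = Z^2.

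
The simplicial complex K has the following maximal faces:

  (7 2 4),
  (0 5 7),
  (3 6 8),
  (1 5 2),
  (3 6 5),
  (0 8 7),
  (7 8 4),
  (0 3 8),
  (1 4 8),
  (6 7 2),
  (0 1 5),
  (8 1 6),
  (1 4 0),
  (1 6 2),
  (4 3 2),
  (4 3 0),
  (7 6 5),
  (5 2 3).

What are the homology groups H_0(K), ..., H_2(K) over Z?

H_0 ≅ Z,  H_1 ≅ Z ⊕ Z/2,  H_2 = 0.

Fix the vertex order 0 < 1 < 2 < 3 < 4 < 5 < 6 < 7 < 8 and write every simplex with vertices in increasing order. Then dim K = 2 and the simplices of K are:

  0-simplices (9): [0], [1], [2], [3], [4], [5], [6], [7], [8]
  1-simplices (27): (27 of them)
  2-simplices (18): [0,1,4], [0,1,5], [0,3,4], [0,3,8], [0,5,7], [0,7,8], [1,2,5], [1,2,6], [1,4,8], [1,6,8], [2,3,4], [2,3,5], [2,4,7], [2,6,7], [3,5,6], [3,6,8], [4,7,8], [5,6,7]

so the chain groups are C_0 ≅ Z^9, C_1 ≅ Z^27, C_2 ≅ Z^18.

The boundary map ∂_1: C_1 → C_0 is given by ∂[p,q] = [q] − [p]. For instance
  ∂[0,5] = [5] − [0].
The resulting 9×27 matrix has rank 8, and its Smith normal form has invariant factors (1,1,1,1,1,1,1,1).

∂_2: C_2 → C_1 maps a triangle to the signed sum of its edges. For instance
  ∂[2,6,7] = [6,7] − [2,7] + [2,6],
  ∂[2,3,5] = [3,5] − [2,5] + [2,3].
This gives a 27×18 integer matrix of rank 18; reducing to Smith normal form yields diagonal entries (1,1,1,1,1,1,1,1,1,1,1,1,1,1,1,1,1,2).

Now H_k = ker ∂_k / im ∂_{k+1}, so:

  H_0: rank C_0 − rank ∂_1 = 9 − 8 = 1, and the invariant factors of ∂_1 are all 1, so H_0 ≅ Z.
  H_1: rank ker ∂_1 − rank ∂_2 = (27 − 8) − 18 = 1, and ∂_2 has invariant factor 2 > 1, so H_1 ≅ Z ⊕ Z/2.
  H_2: rank ker ∂_2 − rank ∂_3 = (18 − 18) − 0 = 0, and there is no ∂_3, so H_2 ≅ 0.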